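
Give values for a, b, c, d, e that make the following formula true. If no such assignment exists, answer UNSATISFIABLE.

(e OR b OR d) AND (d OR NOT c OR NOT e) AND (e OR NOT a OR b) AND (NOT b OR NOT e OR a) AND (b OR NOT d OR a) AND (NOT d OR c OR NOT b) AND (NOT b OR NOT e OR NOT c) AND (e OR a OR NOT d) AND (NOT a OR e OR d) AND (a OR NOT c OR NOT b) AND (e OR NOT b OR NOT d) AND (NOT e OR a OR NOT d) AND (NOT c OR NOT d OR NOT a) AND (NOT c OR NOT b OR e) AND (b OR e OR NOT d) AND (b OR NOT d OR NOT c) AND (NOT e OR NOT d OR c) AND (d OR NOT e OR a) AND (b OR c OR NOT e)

a: false,  b: true,  c: false,  d: false,  e: false

Case e = false:
Case b = true:
From the singleton clause (NOT d), d = false.
From the singleton clause (NOT a), a = false.
From the singleton clause (NOT c), c = false.
This assignment satisfies each clause.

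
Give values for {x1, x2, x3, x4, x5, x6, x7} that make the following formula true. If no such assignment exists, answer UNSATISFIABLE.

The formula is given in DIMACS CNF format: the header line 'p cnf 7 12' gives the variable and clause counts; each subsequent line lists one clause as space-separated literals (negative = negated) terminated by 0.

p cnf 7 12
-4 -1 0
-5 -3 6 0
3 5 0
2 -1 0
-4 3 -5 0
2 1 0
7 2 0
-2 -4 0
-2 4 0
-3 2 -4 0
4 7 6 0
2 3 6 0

Case x4 = False:
The clause (¬x2) is unit, so x2 = False.
The clause (¬x1) is unit, so x1 = False.
That conflicts with the unit clause (x1).
So x4 must be the other value — set x4 = True.
The clause (¬x1) is unit, so x1 = False.
The clause (x2) is unit, so x2 = True.
That conflicts with the unit clause (¬x2).
Both values of x4 lead to a conflict.

UNSATISFIABLE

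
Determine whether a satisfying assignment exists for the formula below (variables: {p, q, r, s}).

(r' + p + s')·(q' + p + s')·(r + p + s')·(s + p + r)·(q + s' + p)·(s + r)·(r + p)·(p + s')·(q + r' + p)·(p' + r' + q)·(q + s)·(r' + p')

Try s = 1.
The clause (p) is unit, so p = 1.
The clause (r') is unit, so r = 0.
Every clause is now satisfied; q is unconstrained.
A satisfying assignment: p: 1; q: 1; r: 0; s: 1.

Yes, satisfiable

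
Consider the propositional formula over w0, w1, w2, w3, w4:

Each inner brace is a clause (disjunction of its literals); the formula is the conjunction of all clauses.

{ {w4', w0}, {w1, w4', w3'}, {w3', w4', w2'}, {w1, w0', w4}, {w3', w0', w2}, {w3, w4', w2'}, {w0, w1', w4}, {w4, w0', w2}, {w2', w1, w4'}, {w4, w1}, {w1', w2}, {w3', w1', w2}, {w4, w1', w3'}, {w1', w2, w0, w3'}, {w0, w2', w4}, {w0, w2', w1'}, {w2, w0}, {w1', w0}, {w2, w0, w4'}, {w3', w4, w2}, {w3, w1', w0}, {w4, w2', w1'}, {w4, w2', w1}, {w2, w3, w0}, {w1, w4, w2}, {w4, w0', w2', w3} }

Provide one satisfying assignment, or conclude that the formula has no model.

Case w4 = 1:
The clause (w0) is unit, so w0 = 1.
Case w1 = 0:
The clause (w3') is unit, so w3 = 0.
The clause (w2') is unit, so w2 = 0.
Every clause now holds.

w0: 1, w1: 0, w2: 0, w3: 0, w4: 1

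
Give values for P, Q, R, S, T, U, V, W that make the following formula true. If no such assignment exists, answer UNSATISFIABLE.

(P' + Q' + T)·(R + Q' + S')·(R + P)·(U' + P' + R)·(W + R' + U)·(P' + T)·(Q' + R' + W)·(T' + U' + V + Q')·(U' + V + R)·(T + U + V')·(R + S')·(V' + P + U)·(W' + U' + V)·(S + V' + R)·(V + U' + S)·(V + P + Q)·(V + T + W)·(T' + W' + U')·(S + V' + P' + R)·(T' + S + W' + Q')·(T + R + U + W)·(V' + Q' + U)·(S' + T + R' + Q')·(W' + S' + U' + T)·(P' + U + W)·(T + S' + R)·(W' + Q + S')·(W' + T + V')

Try R = 1.
Try W = 0.
Unit clause (U) forces U = 1.
Unit clause (Q') forces Q = 0.
Try P = 0.
Unit clause (V) forces V = 1.
No clause remains; S, T are free.

P ↦ 0; Q ↦ 0; R ↦ 1; S ↦ 1; T ↦ 1; U ↦ 1; V ↦ 1; W ↦ 0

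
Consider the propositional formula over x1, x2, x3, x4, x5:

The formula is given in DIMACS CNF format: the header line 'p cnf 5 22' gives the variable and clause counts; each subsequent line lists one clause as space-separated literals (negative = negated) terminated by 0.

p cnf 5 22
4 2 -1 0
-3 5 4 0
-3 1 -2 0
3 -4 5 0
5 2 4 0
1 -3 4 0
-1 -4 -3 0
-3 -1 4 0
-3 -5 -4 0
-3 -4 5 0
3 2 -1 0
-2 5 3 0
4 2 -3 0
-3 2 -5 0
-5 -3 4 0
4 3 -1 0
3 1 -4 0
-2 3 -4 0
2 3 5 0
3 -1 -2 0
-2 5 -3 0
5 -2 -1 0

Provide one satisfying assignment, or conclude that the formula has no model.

Case x4 = False:
Case x2 = True:
Case x3 = False:
The clause (x5) is unit, so x5 = True.
The clause (¬x1) is unit, so x1 = False.
This assignment satisfies each clause.

x1 ↦ False,  x2 ↦ True,  x3 ↦ False,  x4 ↦ False,  x5 ↦ True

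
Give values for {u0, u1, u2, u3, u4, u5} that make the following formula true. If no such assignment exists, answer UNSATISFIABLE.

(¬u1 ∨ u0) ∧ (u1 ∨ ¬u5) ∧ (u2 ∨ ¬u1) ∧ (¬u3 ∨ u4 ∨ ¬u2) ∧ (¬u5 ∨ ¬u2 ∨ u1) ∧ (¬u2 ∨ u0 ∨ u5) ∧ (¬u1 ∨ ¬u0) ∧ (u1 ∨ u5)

Suppose u1 = False.
Unit clause (¬u5) forces u5 = False.
That conflicts with the unit clause (u5).
That branch fails; take u1 = True instead.
Unit clause (u0) forces u0 = True.
That conflicts with the unit clause (¬u0).
Either choice for u1 ends in contradiction.

UNSATISFIABLE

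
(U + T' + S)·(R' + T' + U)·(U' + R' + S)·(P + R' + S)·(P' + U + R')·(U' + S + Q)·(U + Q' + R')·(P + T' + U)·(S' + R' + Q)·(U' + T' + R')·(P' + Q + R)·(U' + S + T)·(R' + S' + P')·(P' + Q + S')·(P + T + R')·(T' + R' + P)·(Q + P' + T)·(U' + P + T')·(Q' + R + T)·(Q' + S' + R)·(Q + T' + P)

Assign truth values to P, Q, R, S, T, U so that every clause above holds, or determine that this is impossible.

Case U = 0:
Case T = 0:
Case P = 0:
(R') alone gives R = 0.
(Q') alone gives Q = 0.
Every clause is now satisfied; S is unconstrained.

P=0,  Q=0,  R=0,  S=0,  T=0,  U=0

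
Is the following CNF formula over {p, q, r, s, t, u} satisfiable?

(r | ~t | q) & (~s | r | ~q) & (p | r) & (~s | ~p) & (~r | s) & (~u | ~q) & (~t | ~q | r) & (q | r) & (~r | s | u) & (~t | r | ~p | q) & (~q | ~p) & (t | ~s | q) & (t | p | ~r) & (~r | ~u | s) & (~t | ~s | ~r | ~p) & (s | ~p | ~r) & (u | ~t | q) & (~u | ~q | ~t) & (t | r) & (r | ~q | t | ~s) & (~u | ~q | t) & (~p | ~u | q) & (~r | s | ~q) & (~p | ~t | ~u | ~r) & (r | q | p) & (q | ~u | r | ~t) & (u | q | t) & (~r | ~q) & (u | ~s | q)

Suppose p = 0.
The clause (r) is unit, so r = 1.
The clause (s) is unit, so s = 1.
The clause (t) is unit, so t = 1.
The clause (~q) is unit, so q = 0.
The clause (u) is unit, so u = 1.
All clauses are satisfied.
A satisfying assignment: p: 0; q: 0; r: 1; s: 1; t: 1; u: 1.

Yes, satisfiable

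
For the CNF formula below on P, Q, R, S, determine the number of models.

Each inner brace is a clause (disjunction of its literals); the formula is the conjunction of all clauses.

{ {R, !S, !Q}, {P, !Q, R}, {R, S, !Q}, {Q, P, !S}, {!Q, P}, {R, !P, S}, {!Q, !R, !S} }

There are 2^4 = 16 truth assignments over (P, Q, R, S).
Check each against the 7 clauses (columns in the order P, Q, R, S):
  F F F F  ✓ satisfies all
  F F F T  ✗ fails (Q || P || !S)
  F F T F  ✓ satisfies all
  F F T T  ✗ fails (Q || P || !S)
  F T F F  ✗ fails (P || !Q || R)
  F T F T  ✗ fails (R || !S || !Q)
  F T T F  ✗ fails (!Q || P)
  F T T T  ✗ fails (!Q || P)
  T F F F  ✗ fails (R || !P || S)
  T F F T  ✓ satisfies all
  T F T F  ✓ satisfies all
  T F T T  ✓ satisfies all
  T T F F  ✗ fails (R || S || !Q)
  T T F T  ✗ fails (R || !S || !Q)
  T T T F  ✓ satisfies all
  T T T T  ✗ fails (!Q || !R || !S)
6 of the 16 rows are models.

6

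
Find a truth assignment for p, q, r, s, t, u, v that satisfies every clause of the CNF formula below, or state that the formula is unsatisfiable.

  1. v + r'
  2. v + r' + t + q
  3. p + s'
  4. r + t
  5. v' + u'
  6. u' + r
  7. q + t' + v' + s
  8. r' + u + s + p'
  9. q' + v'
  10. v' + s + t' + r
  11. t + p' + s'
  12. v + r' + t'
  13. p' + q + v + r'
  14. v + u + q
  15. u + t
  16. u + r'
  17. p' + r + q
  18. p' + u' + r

p: 1, q: 1, r: 0, s: 0, t: 1, u: 0, v: 0

Case v = 0:
Unit clause (r') forces r = 0.
Unit clause (t) forces t = 1.
Unit clause (u') forces u = 0.
Unit clause (q) forces q = 1.
Case p = 1:
No clause remains; s is free.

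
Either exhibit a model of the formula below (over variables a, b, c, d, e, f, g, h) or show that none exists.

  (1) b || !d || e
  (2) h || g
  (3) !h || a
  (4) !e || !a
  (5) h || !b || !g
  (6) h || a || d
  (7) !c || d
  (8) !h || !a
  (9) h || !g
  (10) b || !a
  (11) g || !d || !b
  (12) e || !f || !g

UNSATISFIABLE

Branch on h: set h = true.
(a) alone gives a = true.
That conflicts with the unit clause (!a).
Backtrack on h: now try h = false.
(g) alone gives g = true.
That conflicts with the unit clause (!g).
Neither h = true nor h = false works.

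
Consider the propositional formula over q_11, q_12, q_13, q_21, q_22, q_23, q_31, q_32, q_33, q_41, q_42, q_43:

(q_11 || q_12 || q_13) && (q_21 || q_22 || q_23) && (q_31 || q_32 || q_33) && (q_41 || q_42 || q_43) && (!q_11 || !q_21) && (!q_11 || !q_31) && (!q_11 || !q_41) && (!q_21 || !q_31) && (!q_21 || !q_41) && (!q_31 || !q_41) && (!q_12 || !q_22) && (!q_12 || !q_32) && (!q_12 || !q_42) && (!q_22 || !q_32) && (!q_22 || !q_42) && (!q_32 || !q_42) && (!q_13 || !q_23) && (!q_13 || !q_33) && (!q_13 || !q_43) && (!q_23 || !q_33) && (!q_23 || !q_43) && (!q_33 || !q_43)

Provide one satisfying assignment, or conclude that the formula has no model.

Case q_11 = false:
Case q_12 = true:
From the singleton clause (!q_22), q_22 = false.
From the singleton clause (!q_32), q_32 = false.
From the singleton clause (!q_42), q_42 = false.
Case q_21 = true:
From the singleton clause (!q_31), q_31 = false.
From the singleton clause (q_33), q_33 = true.
From the singleton clause (!q_41), q_41 = false.
From the singleton clause (q_43), q_43 = true.
That conflicts with the unit clause (!q_43).
That branch fails; take q_21 = false instead.
From the singleton clause (q_23), q_23 = true.
From the singleton clause (!q_13), q_13 = false.
From the singleton clause (!q_33), q_33 = false.
From the singleton clause (q_31), q_31 = true.
From the singleton clause (!q_41), q_41 = false.
From the singleton clause (q_43), q_43 = true.
That conflicts with the unit clause (!q_43).
Both values of q_21 lead to a conflict.
That branch fails; take q_12 = false instead.
From the singleton clause (q_13), q_13 = true.
From the singleton clause (!q_23), q_23 = false.
From the singleton clause (!q_33), q_33 = false.
From the singleton clause (!q_43), q_43 = false.
Case q_21 = true:
From the singleton clause (!q_31), q_31 = false.
From the singleton clause (q_32), q_32 = true.
From the singleton clause (!q_41), q_41 = false.
From the singleton clause (q_42), q_42 = true.
That conflicts with the unit clause (!q_42).
That branch fails; take q_21 = false instead.
From the singleton clause (q_22), q_22 = true.
From the singleton clause (!q_32), q_32 = false.
From the singleton clause (q_31), q_31 = true.
From the singleton clause (!q_41), q_41 = false.
From the singleton clause (q_42), q_42 = true.
That conflicts with the unit clause (!q_42).
Both values of q_21 lead to a conflict.
Both values of q_12 lead to a conflict.
That branch fails; take q_11 = true instead.
From the singleton clause (!q_21), q_21 = false.
From the singleton clause (!q_31), q_31 = false.
From the singleton clause (!q_41), q_41 = false.
Case q_22 = true:
From the singleton clause (!q_12), q_12 = false.
From the singleton clause (!q_32), q_32 = false.
From the singleton clause (q_33), q_33 = true.
From the singleton clause (!q_42), q_42 = false.
From the singleton clause (q_43), q_43 = true.
That conflicts with the unit clause (!q_43).
That branch fails; take q_22 = false instead.
From the singleton clause (q_23), q_23 = true.
From the singleton clause (!q_13), q_13 = false.
From the singleton clause (!q_33), q_33 = false.
From the singleton clause (q_32), q_32 = true.
From the singleton clause (!q_12), q_12 = false.
From the singleton clause (!q_42), q_42 = false.
From the singleton clause (q_43), q_43 = true.
That conflicts with the unit clause (!q_43).
Both values of q_22 lead to a conflict.
Both values of q_11 lead to a conflict.

UNSATISFIABLE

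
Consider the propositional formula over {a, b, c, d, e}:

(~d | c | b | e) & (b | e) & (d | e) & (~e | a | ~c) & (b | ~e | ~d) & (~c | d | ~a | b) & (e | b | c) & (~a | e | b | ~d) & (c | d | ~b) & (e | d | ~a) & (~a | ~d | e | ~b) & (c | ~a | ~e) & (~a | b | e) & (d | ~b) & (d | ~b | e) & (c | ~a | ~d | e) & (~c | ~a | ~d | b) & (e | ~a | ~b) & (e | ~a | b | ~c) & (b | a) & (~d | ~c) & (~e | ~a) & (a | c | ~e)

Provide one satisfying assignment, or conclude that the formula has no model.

Case b = 1:
The clause (d) is unit, so d = 1.
The clause (~c) is unit, so c = 0.
Case a = 0:
The clause (~e) is unit, so e = 0.
All clauses are satisfied.

a: 0,  b: 1,  c: 0,  d: 1,  e: 0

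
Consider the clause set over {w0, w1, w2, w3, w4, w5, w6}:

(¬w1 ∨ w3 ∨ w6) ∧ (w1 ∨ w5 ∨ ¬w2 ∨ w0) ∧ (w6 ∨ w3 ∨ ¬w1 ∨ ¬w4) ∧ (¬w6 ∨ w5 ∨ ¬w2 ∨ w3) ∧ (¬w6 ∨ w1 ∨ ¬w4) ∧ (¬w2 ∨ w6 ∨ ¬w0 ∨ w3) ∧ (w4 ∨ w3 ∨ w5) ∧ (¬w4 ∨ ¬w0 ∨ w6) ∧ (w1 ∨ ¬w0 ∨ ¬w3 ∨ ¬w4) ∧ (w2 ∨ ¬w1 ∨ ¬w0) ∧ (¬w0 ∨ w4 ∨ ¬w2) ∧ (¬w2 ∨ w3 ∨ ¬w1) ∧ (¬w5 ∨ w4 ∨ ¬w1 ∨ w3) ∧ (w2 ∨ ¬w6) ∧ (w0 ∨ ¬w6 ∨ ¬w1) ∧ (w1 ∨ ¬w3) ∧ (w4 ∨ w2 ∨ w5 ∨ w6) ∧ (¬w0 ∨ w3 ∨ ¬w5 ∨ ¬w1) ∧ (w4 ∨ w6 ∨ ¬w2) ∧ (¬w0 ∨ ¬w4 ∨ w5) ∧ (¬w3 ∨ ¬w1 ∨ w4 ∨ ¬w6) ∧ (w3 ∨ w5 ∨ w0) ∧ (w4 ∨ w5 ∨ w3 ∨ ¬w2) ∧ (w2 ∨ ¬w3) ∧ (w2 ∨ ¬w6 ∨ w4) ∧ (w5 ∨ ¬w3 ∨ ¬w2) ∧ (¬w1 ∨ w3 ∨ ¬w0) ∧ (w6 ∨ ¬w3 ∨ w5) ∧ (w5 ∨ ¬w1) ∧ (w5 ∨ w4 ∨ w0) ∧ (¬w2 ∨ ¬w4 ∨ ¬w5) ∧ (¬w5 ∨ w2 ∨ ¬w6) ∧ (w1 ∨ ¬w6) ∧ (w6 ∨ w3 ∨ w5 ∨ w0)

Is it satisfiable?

Try w2 = False.
The clause (¬w6) is unit, so w6 = False.
The clause (¬w3) is unit, so w3 = False.
The clause (¬w1) is unit, so w1 = False.
Try w4 = False.
The clause (w5) is unit, so w5 = True.
Every clause is now satisfied; w0 is unconstrained.
A satisfying assignment: w0=False; w1=False; w2=False; w3=False; w4=False; w5=True; w6=False.

Satisfiable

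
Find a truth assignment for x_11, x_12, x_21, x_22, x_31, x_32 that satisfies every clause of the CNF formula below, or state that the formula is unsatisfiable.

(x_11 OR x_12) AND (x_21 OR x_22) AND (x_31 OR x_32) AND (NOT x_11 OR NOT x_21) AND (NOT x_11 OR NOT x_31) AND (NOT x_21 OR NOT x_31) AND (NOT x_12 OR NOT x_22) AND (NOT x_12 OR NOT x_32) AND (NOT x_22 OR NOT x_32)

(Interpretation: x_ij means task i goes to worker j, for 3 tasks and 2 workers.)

Case x_11 = true:
The clause (NOT x_21) is unit, so x_21 = false.
The clause (x_22) is unit, so x_22 = true.
The clause (NOT x_31) is unit, so x_31 = false.
The clause (x_32) is unit, so x_32 = true.
But (NOT x_32) is also a unit clause — contradiction.
That branch fails; take x_11 = false instead.
The clause (x_12) is unit, so x_12 = true.
The clause (NOT x_22) is unit, so x_22 = false.
The clause (x_21) is unit, so x_21 = true.
The clause (NOT x_31) is unit, so x_31 = false.
The clause (x_32) is unit, so x_32 = true.
But (NOT x_32) is also a unit clause — contradiction.
Neither x_11 = true nor x_11 = false works.

UNSATISFIABLE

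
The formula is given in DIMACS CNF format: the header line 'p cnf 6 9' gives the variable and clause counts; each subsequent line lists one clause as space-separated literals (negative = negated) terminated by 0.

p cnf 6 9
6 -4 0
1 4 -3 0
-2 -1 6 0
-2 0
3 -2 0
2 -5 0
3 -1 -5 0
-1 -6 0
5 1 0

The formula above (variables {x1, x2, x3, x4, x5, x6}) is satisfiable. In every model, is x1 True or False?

Suppose x1 = False.
(¬x2) alone gives x2 = False.
(¬x5) alone gives x5 = False.
But (x5) is also a unit clause — contradiction.
So every satisfying assignment has x1 = True.

True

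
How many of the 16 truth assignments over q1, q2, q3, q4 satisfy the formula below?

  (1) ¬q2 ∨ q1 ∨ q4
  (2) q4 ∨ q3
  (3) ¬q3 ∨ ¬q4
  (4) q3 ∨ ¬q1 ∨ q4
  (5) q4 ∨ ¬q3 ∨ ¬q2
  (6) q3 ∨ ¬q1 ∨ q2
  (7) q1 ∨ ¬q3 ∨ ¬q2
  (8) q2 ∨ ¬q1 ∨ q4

There are 2^4 = 16 truth assignments over (q1, q2, q3, q4).
Split on q1. With q1 = True, the clauses containing q1 are satisfied and ¬q1 drops from the rest; 1 of the 2^3 = 8 assignments to the other variables satisfy what remains.
With q1 = False, by the same count on the reduced clause set, 3 assignments work.
(One model: q1=F, q2=F, q3=F, q4=T.)
Total: 1 + 3 = 4.

4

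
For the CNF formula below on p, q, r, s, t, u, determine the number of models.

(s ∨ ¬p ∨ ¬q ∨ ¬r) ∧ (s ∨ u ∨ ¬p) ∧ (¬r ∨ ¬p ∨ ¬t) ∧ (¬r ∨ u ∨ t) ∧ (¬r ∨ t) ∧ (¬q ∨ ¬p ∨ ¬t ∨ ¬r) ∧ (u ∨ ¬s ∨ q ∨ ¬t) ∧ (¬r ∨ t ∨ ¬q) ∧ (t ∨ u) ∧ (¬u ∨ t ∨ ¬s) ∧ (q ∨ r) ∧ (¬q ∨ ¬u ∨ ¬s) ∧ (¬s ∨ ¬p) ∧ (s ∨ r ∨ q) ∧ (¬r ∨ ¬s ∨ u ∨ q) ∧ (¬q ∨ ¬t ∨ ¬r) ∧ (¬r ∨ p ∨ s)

7

There are 2^6 = 64 truth assignments over (p, q, r, s, t, u).
Split on p. With p = True, the clauses containing p are satisfied and ¬p drops from the rest; 2 of the 2^5 = 32 assignments to the other variables satisfy what remains.
With p = False, by the same count on the reduced clause set, 5 assignments work.
Total: 2 + 5 = 7.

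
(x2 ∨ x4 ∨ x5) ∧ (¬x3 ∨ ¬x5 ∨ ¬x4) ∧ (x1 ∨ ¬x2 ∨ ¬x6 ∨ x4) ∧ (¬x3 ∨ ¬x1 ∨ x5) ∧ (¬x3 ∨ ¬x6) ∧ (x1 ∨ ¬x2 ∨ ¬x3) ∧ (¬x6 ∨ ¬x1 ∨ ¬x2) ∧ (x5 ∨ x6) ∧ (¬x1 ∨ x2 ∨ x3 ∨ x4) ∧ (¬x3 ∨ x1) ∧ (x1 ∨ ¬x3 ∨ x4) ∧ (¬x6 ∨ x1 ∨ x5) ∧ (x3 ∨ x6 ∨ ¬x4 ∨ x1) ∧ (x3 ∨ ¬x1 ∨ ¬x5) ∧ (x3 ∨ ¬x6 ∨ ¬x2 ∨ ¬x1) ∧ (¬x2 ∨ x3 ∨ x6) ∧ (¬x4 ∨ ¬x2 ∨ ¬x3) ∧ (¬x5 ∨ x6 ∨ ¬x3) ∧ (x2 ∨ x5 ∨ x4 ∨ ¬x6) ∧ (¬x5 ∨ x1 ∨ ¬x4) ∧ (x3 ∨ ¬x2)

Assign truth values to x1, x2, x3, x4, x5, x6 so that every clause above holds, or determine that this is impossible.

Try x3 = False.
The clause (¬x2) is unit, so x2 = False.
Try x4 = True.
Try x5 = False.
The clause (x6) is unit, so x6 = True.
The clause (x1) is unit, so x1 = True.
This assignment satisfies each clause.

x1=True; x2=False; x3=False; x4=True; x5=False; x6=True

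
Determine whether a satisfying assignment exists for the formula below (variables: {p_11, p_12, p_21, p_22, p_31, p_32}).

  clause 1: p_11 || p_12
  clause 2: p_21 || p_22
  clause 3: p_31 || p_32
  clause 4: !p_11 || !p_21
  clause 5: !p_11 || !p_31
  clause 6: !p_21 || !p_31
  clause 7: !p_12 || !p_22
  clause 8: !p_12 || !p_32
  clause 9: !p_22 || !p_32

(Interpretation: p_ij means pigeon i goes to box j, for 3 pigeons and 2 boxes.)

Try p_11 = true.
The clause (!p_21) is unit, so p_21 = false.
The clause (p_22) is unit, so p_22 = true.
The clause (!p_31) is unit, so p_31 = false.
The clause (p_32) is unit, so p_32 = true.
Now (!p_32) is unsatisfied and unit — conflict.
Undo p_11 and try p_11 = false.
The clause (p_12) is unit, so p_12 = true.
The clause (!p_22) is unit, so p_22 = false.
The clause (p_21) is unit, so p_21 = true.
The clause (!p_31) is unit, so p_31 = false.
The clause (p_32) is unit, so p_32 = true.
Now (!p_32) is unsatisfied and unit — conflict.
Either choice for p_11 ends in contradiction.
No assignment satisfies every clause.

Unsatisfiable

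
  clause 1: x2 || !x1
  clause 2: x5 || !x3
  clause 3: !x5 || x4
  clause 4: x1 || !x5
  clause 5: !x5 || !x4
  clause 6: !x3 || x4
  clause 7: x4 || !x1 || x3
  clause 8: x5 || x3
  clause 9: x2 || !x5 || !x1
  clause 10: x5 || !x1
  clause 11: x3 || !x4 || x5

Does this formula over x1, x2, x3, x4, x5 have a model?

Suppose x2 = true.
Suppose x5 = true.
(x4) alone gives x4 = true.
Now (!x4) is unsatisfied and unit — conflict.
Backtrack on x5: now try x5 = false.
(!x3) alone gives x3 = false.
Now (x3) is unsatisfied and unit — conflict.
Either choice for x5 ends in contradiction.
Backtrack on x2: now try x2 = false.
(!x1) alone gives x1 = false.
(!x5) alone gives x5 = false.
(!x3) alone gives x3 = false.
Now (x3) is unsatisfied and unit — conflict.
Either choice for x2 ends in contradiction.
No assignment satisfies every clause.

No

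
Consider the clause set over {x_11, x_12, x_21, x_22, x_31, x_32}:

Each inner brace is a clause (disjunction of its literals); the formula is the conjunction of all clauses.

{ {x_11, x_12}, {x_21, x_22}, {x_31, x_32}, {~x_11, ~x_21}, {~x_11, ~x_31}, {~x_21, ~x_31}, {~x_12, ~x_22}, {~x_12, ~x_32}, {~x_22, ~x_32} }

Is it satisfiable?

Suppose x_11 = 1.
Unit clause (~x_21) forces x_21 = 0.
Unit clause (x_22) forces x_22 = 1.
Unit clause (~x_31) forces x_31 = 0.
Unit clause (x_32) forces x_32 = 1.
But (~x_32) is also a unit clause — contradiction.
So x_11 must be the other value — set x_11 = 0.
Unit clause (x_12) forces x_12 = 1.
Unit clause (~x_22) forces x_22 = 0.
Unit clause (x_21) forces x_21 = 1.
Unit clause (~x_31) forces x_31 = 0.
Unit clause (x_32) forces x_32 = 1.
But (~x_32) is also a unit clause — contradiction.
Either choice for x_11 ends in contradiction.
No assignment satisfies every clause.

No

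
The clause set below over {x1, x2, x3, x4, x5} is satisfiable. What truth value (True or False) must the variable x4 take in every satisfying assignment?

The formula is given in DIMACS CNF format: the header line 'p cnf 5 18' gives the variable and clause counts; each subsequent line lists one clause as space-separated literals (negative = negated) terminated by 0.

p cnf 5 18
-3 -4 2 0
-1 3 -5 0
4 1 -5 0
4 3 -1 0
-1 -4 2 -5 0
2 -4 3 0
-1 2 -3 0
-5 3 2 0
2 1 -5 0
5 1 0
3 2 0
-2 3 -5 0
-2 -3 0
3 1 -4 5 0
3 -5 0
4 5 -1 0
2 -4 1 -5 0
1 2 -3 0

Suppose x4 = False.
Try x1 = True.
(x3) alone gives x3 = True.
(x2) alone gives x2 = True.
That conflicts with the unit clause (¬x2).
That branch fails; take x1 = False instead.
(¬x5) alone gives x5 = False.
That conflicts with the unit clause (x5).
Neither x1 = True nor x1 = False works.
So every satisfying assignment has x4 = True.

True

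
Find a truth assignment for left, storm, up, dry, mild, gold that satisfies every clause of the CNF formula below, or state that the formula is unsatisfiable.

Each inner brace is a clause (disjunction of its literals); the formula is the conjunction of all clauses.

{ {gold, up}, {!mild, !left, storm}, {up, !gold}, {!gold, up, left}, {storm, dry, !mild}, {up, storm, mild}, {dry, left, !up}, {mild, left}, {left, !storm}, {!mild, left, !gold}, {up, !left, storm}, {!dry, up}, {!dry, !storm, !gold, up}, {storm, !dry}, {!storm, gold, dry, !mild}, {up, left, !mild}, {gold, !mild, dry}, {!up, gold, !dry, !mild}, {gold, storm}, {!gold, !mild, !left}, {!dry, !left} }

Case gold = true:
From the singleton clause (up), up = true.
Case dry = false:
From the singleton clause (left), left = true.
From the singleton clause (!mild), mild = false.
No clause remains; storm is free.

left ↦ true,  storm ↦ true,  up ↦ true,  dry ↦ false,  mild ↦ false,  gold ↦ true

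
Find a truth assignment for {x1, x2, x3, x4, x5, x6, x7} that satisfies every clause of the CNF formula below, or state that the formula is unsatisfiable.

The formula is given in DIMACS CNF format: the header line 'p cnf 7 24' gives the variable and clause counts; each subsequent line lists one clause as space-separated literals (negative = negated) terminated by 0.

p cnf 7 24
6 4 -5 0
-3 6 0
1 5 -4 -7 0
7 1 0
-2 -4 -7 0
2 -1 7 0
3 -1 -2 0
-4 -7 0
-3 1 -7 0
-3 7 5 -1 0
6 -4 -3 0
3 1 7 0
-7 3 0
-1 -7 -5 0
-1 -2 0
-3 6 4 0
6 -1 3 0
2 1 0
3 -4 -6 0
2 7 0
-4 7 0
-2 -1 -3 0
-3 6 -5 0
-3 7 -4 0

x1: True; x2: False; x3: True; x4: False; x5: False; x6: True; x7: True

Suppose x3 = True.
Unit clause (x6) forces x6 = True.
Suppose x7 = True.
Unit clause (¬x4) forces x4 = False.
Unit clause (x1) forces x1 = True.
Unit clause (¬x5) forces x5 = False.
Unit clause (¬x2) forces x2 = False.
This assignment satisfies each clause.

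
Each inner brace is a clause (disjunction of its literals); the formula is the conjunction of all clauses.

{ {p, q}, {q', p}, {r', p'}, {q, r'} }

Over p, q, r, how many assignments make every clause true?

There are 2^3 = 8 truth assignments over (p, q, r).
Check each against the 4 clauses (columns in the order p, q, r):
  F F F  ✗ fails (p + q)
  F F T  ✗ fails (p + q)
  F T F  ✗ fails (q' + p)
  F T T  ✗ fails (q' + p)
  T F F  ✓ satisfies all
  T F T  ✗ fails (r' + p')
  T T F  ✓ satisfies all
  T T T  ✗ fails (r' + p')
2 of the 8 rows are models.

2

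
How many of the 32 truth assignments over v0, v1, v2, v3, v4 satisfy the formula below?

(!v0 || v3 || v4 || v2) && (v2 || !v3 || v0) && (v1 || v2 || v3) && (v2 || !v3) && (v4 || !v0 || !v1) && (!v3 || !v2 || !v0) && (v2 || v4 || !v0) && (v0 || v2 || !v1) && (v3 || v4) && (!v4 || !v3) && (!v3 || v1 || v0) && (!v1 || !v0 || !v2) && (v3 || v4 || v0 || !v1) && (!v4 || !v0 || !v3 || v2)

There are 2^5 = 32 truth assignments over (v0, v1, v2, v3, v4).
Split on v0. With v0 = true, the clauses containing v0 are satisfied and !v0 drops from the rest; 2 of the 2^4 = 16 assignments to the other variables satisfy what remains.
With v0 = false, by the same count on the reduced clause set, 3 assignments work.
(One model: v0=F, v1=F, v2=T, v3=F, v4=T.)
Total: 2 + 3 = 5.

5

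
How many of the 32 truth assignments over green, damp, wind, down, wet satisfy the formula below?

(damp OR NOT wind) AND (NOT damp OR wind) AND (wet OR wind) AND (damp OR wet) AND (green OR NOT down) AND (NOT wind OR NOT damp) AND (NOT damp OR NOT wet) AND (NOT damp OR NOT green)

3

There are 2^5 = 32 truth assignments over (green, damp, wind, down, wet).
Split on down. With down = true, the clauses containing down are satisfied and NOT down drops from the rest; 1 of the 2^4 = 16 assignments to the other variables satisfy what remains.
With down = false, by the same count on the reduced clause set, 2 assignments work.
Total: 1 + 2 = 3.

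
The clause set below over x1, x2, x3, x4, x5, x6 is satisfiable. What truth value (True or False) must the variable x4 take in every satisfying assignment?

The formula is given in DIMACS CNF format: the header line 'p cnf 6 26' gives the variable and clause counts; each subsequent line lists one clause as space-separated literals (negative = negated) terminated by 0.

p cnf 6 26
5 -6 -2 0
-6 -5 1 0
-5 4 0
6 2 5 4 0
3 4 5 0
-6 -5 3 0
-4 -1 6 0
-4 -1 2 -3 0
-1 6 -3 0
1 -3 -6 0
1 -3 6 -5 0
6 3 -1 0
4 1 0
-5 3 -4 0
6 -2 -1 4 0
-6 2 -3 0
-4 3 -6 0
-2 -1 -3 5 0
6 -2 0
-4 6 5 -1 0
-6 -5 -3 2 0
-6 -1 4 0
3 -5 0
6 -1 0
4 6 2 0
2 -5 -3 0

True

Suppose x4 = False.
From the singleton clause (¬x5), x5 = False.
From the singleton clause (x3), x3 = True.
From the singleton clause (x1), x1 = True.
From the singleton clause (x6), x6 = True.
That conflicts with the unit clause (¬x6).
So every satisfying assignment has x4 = True.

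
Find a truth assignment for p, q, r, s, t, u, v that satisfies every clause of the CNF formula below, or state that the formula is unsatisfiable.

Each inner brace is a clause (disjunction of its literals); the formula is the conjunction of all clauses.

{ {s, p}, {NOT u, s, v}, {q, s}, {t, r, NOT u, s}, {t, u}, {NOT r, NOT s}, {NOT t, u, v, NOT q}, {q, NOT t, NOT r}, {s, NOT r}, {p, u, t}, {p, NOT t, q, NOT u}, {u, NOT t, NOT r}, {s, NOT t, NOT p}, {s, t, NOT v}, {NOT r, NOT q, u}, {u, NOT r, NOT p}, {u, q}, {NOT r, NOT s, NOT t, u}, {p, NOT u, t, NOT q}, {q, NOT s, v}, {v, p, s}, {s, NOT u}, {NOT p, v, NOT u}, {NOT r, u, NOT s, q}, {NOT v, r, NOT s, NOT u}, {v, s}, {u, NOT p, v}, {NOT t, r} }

Suppose s = true.
Unit clause (NOT r) forces r = false.
Unit clause (NOT t) forces t = false.
Unit clause (u) forces u = true.
Unit clause (NOT v) forces v = false.
Unit clause (q) forces q = true.
Unit clause (p) forces p = true.
That conflicts with the unit clause (NOT p).
So s must be the other value — set s = false.
Unit clause (p) forces p = true.
Unit clause (q) forces q = true.
Unit clause (NOT r) forces r = false.
Unit clause (NOT t) forces t = false.
Unit clause (NOT u) forces u = false.
That conflicts with the unit clause (u).
Both values of s lead to a conflict.

UNSATISFIABLE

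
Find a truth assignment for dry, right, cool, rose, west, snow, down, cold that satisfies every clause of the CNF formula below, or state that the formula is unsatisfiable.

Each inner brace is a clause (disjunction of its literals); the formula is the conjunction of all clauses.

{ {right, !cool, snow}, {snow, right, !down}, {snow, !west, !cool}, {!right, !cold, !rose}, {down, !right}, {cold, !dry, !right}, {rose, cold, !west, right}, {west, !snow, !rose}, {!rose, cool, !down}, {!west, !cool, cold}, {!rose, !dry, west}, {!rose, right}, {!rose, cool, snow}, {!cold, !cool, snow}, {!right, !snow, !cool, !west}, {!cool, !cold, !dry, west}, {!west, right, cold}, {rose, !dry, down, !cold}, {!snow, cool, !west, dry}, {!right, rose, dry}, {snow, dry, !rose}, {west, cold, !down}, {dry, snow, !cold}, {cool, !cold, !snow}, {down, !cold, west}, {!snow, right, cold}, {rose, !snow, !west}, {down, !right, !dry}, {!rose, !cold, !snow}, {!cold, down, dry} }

dry: false; right: false; cool: true; rose: false; west: false; snow: true; down: true; cold: true

Case down = true:
Case snow = true:
Case west = false:
Unit clause (!rose) forces rose = false.
Unit clause (cold) forces cold = true.
Unit clause (cool) forces cool = true.
Unit clause (!dry) forces dry = false.
Unit clause (!right) forces right = false.
All clauses are satisfied.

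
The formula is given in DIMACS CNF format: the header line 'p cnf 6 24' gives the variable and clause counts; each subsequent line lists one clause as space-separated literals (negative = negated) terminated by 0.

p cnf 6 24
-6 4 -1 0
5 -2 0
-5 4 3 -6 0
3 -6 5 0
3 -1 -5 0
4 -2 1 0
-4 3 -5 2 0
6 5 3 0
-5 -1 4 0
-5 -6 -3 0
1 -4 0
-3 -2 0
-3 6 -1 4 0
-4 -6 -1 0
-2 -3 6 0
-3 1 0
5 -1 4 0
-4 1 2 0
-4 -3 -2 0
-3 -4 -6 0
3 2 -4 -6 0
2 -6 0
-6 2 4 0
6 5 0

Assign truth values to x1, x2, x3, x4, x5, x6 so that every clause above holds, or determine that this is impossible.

x1: True, x2: False, x3: True, x4: True, x5: True, x6: False

Try x5 = True.
Try x3 = True.
From the singleton clause (¬x6), x6 = False.
From the singleton clause (¬x2), x2 = False.
From the singleton clause (x1), x1 = True.
From the singleton clause (x4), x4 = True.
All clauses are satisfied.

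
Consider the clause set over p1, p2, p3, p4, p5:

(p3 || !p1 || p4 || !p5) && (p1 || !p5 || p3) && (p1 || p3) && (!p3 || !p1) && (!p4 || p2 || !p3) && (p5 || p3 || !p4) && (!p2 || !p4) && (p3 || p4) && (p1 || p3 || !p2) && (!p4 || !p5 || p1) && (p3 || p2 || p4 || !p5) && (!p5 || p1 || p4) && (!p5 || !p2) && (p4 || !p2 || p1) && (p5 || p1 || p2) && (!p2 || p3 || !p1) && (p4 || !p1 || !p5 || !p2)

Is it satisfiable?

Case p1 = true:
Unit clause (!p3) forces p3 = false.
Unit clause (p4) forces p4 = true.
Unit clause (p5) forces p5 = true.
Unit clause (!p2) forces p2 = false.
This assignment satisfies each clause.
A satisfying assignment: p1 ↦ true; p2 ↦ false; p3 ↦ false; p4 ↦ true; p5 ↦ true.

Satisfiable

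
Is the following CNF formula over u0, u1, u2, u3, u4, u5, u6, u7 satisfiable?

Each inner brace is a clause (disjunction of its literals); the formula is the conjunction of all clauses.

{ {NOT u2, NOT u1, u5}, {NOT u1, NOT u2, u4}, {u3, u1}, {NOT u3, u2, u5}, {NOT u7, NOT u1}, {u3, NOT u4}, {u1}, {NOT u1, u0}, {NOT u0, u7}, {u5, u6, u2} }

Unit clause (u1) forces u1 = true.
Unit clause (NOT u7) forces u7 = false.
Unit clause (u0) forces u0 = true.
But (NOT u0) is also a unit clause — contradiction.
No assignment satisfies every clause.

Unsatisfiable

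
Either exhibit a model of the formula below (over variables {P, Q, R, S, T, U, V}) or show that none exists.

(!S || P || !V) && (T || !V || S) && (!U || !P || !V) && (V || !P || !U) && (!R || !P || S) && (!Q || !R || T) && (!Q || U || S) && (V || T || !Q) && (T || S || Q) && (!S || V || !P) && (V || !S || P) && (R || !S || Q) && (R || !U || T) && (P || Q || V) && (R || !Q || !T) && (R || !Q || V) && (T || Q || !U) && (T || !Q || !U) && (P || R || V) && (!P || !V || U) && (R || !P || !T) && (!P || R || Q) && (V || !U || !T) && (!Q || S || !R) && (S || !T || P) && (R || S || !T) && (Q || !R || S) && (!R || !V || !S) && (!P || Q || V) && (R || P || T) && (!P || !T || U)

Try S = false.
Try T = true.
Unit clause (P) forces P = true.
Unit clause (!R) forces R = false.
That conflicts with the unit clause (R).
Undo T and try T = false.
Unit clause (!V) forces V = false.
Unit clause (!Q) forces Q = false.
That conflicts with the unit clause (Q).
Both values of T lead to a conflict.
Undo S and try S = true.
Try P = true.
Unit clause (V) forces V = true.
Unit clause (!U) forces U = false.
That conflicts with the unit clause (U).
Undo P and try P = false.
Unit clause (!V) forces V = false.
That conflicts with the unit clause (V).
Both values of P lead to a conflict.
Both values of S lead to a conflict.

UNSATISFIABLE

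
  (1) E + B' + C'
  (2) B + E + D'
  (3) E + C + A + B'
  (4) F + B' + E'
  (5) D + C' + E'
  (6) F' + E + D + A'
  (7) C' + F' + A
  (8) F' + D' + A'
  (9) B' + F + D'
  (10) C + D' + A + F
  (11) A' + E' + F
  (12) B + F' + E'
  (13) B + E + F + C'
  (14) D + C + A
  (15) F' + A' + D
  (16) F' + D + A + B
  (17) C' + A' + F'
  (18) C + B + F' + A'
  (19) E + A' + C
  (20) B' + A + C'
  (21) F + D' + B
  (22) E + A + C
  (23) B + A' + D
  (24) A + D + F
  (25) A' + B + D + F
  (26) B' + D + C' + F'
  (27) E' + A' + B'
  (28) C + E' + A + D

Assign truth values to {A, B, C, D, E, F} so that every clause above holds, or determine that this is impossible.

A=0,  B=1,  C=0,  D=1,  E=1,  F=1

Try E = 1.
Try F = 1.
Unit clause (B) forces B = 1.
Unit clause (A') forces A = 0.
Unit clause (C') forces C = 0.
Unit clause (D) forces D = 1.
This assignment satisfies each clause.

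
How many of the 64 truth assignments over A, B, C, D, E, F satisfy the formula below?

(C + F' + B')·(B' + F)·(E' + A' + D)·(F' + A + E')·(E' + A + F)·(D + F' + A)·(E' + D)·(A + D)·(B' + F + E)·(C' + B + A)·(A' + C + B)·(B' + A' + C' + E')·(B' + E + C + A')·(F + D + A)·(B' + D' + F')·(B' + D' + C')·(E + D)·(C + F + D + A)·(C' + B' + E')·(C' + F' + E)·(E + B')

There are 2^6 = 64 truth assignments over (A, B, C, D, E, F).
Split on B. With B = 1, the clauses containing B are satisfied and B' drops from the rest; 0 of the 2^5 = 32 assignments to the other variables satisfy what remains.
With B = 0, by the same count on the reduced clause set, 5 assignments work.
(One model: A=F, B=F, C=F, D=T, E=F, F=F.)
Total: 0 + 5 = 5.

5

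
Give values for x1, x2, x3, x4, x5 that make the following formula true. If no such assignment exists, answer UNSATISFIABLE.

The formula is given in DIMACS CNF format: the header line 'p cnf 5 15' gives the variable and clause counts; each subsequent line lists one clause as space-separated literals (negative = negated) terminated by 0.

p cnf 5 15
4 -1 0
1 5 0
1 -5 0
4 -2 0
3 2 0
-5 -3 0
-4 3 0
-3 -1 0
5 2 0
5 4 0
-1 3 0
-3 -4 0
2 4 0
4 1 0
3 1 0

Case x4 = True:
Unit clause (x3) forces x3 = True.
But (¬x3) is also a unit clause — contradiction.
Backtrack on x4: now try x4 = False.
Unit clause (¬x1) forces x1 = False.
But (x1) is also a unit clause — contradiction.
Either choice for x4 ends in contradiction.

UNSATISFIABLE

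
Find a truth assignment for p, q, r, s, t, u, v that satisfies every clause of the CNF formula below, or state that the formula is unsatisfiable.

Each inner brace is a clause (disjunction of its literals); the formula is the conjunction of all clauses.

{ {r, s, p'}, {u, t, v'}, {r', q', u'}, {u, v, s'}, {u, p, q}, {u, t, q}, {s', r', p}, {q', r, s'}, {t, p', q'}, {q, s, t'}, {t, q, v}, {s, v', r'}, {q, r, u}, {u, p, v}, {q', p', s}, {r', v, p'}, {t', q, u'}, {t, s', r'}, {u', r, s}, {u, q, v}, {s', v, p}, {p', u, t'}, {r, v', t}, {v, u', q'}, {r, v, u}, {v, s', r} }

p ↦ 0, q ↦ 1, r ↦ 0, s ↦ 0, t ↦ 1, u ↦ 0, v ↦ 1

Case r = 0:
Case s = 0:
From the singleton clause (p'), p = 0.
From the singleton clause (u'), u = 0.
From the singleton clause (q), q = 1.
From the singleton clause (v), v = 1.
From the singleton clause (t), t = 1.
This assignment satisfies each clause.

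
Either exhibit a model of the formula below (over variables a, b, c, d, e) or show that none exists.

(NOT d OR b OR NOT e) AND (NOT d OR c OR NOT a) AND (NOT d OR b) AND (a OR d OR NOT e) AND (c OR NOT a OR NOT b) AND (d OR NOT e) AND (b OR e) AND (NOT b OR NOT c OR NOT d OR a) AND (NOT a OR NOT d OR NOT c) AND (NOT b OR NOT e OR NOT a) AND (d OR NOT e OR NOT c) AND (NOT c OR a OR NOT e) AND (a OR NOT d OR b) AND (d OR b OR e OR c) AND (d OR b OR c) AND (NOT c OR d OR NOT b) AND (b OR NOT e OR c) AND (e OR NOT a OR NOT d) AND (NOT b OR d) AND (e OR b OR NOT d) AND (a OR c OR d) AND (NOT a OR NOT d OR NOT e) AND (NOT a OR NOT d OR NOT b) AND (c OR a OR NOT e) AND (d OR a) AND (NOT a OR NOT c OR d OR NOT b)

Suppose d = true.
Unit clause (b) forces b = true.
Unit clause (NOT a) forces a = false.
Unit clause (NOT c) forces c = false.
Unit clause (NOT e) forces e = false.
This assignment satisfies each clause.

a ↦ false, b ↦ true, c ↦ false, d ↦ true, e ↦ false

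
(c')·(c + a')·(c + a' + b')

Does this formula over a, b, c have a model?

The clause (c') is unit, so c = 0.
The clause (a') is unit, so a = 0.
Every clause is now satisfied; b is unconstrained.
A satisfying assignment: a=0; b=0; c=0.

Satisfiable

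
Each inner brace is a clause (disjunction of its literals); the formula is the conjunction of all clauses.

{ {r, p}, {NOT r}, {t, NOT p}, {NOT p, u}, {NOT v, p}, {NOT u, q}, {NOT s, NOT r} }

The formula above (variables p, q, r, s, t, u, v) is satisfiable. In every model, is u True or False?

Suppose u = false.
Unit clause (NOT r) forces r = false.
Unit clause (p) forces p = true.
That conflicts with the unit clause (NOT p).
So every satisfying assignment has u = True.

True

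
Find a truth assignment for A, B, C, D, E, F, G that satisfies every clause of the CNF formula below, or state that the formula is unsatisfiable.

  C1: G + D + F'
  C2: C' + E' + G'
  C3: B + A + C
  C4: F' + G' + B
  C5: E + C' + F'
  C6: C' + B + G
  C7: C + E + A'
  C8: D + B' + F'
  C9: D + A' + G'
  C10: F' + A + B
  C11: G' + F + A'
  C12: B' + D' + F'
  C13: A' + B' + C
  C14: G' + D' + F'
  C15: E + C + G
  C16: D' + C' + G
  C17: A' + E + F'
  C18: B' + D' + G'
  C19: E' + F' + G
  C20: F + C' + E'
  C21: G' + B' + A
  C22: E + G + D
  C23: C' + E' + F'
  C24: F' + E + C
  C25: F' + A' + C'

Try G = 0.
Try D = 0.
Unit clause (F') forces F = 0.
Unit clause (E) forces E = 1.
Unit clause (C') forces C = 0.
Try B = 0.
Unit clause (A) forces A = 1.
Every clause now holds.

A: 1,  B: 0,  C: 0,  D: 0,  E: 1,  F: 0,  G: 0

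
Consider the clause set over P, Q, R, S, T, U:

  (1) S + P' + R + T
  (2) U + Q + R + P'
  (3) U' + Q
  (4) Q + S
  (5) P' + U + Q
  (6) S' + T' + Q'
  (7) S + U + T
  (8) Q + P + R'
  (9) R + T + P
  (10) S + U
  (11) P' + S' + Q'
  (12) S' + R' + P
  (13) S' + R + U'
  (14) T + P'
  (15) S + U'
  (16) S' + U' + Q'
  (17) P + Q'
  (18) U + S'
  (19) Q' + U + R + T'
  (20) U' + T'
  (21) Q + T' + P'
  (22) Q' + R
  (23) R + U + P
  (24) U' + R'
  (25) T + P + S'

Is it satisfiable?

Unsatisfiable

Suppose U = 0.
Unit clause (S) forces S = 1.
That conflicts with the unit clause (S').
So U must be the other value — set U = 1.
Unit clause (Q) forces Q = 1.
Unit clause (S) forces S = 1.
That conflicts with the unit clause (S').
Both values of U lead to a conflict.
No assignment satisfies every clause.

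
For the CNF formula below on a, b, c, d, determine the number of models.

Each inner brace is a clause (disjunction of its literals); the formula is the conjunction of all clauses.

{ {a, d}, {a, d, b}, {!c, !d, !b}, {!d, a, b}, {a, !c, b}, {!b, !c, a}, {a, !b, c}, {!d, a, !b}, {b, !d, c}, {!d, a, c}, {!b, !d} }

There are 2^4 = 16 truth assignments over (a, b, c, d).
Check each against the 11 clauses (columns in the order a, b, c, d):
  F F F F  ✗ fails (a || d)
  F F F T  ✗ fails (!d || a || b)
  F F T F  ✗ fails (a || d)
  F F T T  ✗ fails (!d || a || b)
  F T F F  ✗ fails (a || d)
  F T F T  ✗ fails (a || !b || c)
  F T T F  ✗ fails (a || d)
  F T T T  ✗ fails (!c || !d || !b)
  T F F F  ✓ satisfies all
  T F F T  ✗ fails (b || !d || c)
  T F T F  ✓ satisfies all
  T F T T  ✓ satisfies all
  T T F F  ✓ satisfies all
  T T F T  ✗ fails (!b || !d)
  T T T F  ✓ satisfies all
  T T T T  ✗ fails (!c || !d || !b)
5 of the 16 rows are models.

5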